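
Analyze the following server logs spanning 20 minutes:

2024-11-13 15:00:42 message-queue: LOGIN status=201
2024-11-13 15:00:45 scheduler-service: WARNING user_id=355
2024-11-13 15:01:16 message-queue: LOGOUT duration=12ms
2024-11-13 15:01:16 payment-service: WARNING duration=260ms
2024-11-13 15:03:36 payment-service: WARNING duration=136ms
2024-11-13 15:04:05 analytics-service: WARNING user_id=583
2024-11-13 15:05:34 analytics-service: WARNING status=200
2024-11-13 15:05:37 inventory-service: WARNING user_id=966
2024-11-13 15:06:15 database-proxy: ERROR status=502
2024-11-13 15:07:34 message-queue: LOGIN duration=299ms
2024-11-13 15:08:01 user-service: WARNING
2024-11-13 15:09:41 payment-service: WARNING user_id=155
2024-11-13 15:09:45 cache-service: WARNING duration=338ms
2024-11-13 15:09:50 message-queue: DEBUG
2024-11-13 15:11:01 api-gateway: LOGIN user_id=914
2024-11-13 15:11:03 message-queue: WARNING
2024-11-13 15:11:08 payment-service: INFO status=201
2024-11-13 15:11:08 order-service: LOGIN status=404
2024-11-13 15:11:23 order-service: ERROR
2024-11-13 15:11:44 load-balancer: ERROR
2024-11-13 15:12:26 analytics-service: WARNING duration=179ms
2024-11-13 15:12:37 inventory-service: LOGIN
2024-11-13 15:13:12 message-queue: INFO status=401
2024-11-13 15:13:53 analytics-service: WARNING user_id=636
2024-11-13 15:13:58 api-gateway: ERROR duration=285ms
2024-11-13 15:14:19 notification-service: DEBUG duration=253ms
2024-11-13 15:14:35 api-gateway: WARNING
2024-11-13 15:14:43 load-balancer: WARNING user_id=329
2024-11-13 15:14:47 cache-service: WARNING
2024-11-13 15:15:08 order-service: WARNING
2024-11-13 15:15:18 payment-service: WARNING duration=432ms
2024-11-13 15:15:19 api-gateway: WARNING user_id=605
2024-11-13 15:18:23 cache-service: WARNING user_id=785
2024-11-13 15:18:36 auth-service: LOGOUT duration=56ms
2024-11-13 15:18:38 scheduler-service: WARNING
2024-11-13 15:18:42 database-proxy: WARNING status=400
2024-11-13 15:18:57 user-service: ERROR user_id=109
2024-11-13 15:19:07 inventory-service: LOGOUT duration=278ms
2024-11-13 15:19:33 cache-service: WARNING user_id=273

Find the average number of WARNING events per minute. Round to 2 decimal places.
1.1

To calculate the rate:

1. Count total WARNING events: 22
2. Total time period: 20 minutes
3. Rate = 22 / 20 = 1.1 events per minute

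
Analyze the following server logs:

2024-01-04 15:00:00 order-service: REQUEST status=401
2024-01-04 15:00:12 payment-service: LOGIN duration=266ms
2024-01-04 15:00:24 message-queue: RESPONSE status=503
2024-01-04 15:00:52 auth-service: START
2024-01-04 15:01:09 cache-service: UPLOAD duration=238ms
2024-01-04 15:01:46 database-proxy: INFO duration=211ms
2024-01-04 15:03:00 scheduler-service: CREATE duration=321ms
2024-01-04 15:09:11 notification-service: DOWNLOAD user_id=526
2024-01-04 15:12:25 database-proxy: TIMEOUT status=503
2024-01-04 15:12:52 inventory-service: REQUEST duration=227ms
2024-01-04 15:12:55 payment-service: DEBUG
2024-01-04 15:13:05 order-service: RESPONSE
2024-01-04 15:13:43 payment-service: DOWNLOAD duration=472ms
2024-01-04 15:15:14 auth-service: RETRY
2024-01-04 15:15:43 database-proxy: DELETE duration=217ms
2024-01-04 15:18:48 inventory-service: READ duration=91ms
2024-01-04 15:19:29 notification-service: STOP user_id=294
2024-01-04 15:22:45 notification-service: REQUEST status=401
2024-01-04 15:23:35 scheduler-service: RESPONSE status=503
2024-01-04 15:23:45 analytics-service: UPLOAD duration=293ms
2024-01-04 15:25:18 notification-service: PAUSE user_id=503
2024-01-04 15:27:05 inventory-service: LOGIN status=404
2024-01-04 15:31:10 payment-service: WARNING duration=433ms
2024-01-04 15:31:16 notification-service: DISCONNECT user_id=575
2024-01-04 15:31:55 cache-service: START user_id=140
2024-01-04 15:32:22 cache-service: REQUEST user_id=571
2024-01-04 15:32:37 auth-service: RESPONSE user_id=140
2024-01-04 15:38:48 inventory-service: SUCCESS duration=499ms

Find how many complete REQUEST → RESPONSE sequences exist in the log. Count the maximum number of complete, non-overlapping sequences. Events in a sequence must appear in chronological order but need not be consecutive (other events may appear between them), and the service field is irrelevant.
4

To count sequences:

1. Look for pattern: REQUEST → RESPONSE
2. Greedily scan the log in chronological order, matching each sequence element in turn (ignoring service)
3. Each time the full pattern completes, increment the count and restart matching from the next event
4. Complete non-overlapping sequences found: 4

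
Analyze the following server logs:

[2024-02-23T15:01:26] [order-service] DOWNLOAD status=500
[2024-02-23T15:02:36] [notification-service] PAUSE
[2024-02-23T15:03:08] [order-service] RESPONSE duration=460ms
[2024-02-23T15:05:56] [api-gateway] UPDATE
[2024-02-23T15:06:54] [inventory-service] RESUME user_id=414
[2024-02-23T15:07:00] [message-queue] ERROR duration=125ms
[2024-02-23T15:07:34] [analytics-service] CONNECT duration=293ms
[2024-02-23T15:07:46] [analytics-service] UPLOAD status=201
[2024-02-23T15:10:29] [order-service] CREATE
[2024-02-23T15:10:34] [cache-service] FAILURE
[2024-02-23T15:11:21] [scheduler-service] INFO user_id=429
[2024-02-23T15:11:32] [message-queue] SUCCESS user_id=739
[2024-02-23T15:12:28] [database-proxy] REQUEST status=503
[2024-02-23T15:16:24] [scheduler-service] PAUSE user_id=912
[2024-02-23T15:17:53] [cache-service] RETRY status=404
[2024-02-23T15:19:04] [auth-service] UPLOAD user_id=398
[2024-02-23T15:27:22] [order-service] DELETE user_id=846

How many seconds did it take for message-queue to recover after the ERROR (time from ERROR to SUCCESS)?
272

To calculate recovery time:

1. Find ERROR event for message-queue: 2024-02-23T15:07:00
2. Find next SUCCESS event for message-queue: 2024-02-23T15:11:32
3. Recovery time: 2024-02-23T15:11:32 - 2024-02-23T15:07:00 = 272 seconds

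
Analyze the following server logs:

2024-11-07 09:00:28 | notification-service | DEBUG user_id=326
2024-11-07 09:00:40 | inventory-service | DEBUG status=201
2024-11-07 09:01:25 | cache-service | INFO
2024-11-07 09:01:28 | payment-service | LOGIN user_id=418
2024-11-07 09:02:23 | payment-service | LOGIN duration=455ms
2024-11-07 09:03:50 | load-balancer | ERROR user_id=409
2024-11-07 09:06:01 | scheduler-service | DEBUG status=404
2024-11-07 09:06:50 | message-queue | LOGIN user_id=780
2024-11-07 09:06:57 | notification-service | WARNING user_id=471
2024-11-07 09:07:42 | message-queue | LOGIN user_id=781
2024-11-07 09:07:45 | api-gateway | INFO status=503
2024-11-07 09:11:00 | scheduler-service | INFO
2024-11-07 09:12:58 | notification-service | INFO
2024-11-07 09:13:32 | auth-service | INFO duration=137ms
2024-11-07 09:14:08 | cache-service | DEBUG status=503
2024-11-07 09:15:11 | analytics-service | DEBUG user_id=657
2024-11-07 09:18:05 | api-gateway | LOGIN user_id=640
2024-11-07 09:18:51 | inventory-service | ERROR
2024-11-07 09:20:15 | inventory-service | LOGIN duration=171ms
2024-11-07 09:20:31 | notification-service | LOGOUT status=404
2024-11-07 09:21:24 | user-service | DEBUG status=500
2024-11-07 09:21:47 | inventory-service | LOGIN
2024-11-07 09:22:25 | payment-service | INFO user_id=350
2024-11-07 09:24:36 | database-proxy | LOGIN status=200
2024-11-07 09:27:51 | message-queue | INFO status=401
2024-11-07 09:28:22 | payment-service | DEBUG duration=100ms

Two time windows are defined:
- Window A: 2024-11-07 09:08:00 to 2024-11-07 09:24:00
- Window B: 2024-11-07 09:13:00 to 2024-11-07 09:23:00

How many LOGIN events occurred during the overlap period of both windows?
3

To find overlap events:

1. Window A: 2024-11-07 09:08:00 to 2024-11-07 09:24:00
2. Window B: 2024-11-07 09:13:00 to 2024-11-07 09:23:00
3. Overlap period: 2024-11-07 09:13:00 to 2024-11-07 09:23:00
4. Count LOGIN events in overlap: 3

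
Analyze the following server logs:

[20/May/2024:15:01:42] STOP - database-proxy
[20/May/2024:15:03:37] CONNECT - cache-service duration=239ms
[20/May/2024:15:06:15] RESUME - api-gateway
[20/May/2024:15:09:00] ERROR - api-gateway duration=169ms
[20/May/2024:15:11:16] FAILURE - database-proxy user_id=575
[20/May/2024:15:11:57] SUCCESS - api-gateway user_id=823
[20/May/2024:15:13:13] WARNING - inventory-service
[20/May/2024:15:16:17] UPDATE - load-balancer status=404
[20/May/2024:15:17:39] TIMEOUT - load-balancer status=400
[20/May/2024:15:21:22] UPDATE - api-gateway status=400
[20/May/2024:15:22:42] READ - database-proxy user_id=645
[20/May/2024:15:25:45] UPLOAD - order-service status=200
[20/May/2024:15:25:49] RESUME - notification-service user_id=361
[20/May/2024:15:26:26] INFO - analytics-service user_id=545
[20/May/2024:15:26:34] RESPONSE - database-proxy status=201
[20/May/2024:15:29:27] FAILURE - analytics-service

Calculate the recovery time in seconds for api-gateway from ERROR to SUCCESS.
177

To calculate recovery time:

1. Find ERROR event for api-gateway: 20/May/2024:15:09:00
2. Find next SUCCESS event for api-gateway: 20/May/2024:15:11:57
3. Recovery time: 20/May/2024:15:11:57 - 20/May/2024:15:09:00 = 177 seconds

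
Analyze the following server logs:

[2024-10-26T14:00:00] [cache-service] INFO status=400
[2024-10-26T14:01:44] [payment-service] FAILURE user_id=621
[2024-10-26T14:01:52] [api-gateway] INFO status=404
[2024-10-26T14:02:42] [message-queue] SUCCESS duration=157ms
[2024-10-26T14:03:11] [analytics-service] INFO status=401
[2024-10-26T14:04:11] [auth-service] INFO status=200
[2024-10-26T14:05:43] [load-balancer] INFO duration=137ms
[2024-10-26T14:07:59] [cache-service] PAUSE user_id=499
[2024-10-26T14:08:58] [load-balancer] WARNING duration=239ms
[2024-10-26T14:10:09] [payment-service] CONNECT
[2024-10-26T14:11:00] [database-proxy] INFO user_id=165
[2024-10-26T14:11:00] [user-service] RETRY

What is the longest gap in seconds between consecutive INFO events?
317

To find the longest gap:

1. Extract all INFO events in chronological order
2. Calculate time differences between consecutive events
3. Find the maximum difference
4. Longest gap: 317 seconds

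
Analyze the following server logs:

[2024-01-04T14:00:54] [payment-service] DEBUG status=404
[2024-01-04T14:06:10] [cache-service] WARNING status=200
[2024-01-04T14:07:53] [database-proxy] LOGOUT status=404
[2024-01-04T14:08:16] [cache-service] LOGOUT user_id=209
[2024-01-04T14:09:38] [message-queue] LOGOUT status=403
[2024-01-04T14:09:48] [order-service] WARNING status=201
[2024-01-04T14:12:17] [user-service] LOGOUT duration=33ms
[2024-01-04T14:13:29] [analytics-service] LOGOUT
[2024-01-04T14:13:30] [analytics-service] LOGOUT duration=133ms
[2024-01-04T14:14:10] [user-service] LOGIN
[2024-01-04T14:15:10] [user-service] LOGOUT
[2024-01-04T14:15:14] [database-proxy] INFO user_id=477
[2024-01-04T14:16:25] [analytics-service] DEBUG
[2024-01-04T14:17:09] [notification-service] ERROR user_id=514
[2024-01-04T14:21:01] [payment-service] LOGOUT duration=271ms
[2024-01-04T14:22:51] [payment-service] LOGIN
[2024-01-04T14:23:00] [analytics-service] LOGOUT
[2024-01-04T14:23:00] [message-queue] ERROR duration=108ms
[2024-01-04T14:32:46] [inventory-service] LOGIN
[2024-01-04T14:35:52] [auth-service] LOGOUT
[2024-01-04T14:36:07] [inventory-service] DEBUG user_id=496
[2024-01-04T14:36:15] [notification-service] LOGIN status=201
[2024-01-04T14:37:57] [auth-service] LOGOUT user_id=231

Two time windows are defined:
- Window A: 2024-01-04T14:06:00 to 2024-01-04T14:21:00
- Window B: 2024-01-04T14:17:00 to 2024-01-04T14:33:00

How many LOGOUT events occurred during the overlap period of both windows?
0

To find overlap events:

1. Window A: 2024-01-04T14:06:00 to 2024-01-04T14:21:00
2. Window B: 2024-01-04T14:17:00 to 2024-01-04T14:33:00
3. Overlap period: 2024-01-04T14:17:00 to 2024-01-04T14:21:00
4. Count LOGOUT events in overlap: 0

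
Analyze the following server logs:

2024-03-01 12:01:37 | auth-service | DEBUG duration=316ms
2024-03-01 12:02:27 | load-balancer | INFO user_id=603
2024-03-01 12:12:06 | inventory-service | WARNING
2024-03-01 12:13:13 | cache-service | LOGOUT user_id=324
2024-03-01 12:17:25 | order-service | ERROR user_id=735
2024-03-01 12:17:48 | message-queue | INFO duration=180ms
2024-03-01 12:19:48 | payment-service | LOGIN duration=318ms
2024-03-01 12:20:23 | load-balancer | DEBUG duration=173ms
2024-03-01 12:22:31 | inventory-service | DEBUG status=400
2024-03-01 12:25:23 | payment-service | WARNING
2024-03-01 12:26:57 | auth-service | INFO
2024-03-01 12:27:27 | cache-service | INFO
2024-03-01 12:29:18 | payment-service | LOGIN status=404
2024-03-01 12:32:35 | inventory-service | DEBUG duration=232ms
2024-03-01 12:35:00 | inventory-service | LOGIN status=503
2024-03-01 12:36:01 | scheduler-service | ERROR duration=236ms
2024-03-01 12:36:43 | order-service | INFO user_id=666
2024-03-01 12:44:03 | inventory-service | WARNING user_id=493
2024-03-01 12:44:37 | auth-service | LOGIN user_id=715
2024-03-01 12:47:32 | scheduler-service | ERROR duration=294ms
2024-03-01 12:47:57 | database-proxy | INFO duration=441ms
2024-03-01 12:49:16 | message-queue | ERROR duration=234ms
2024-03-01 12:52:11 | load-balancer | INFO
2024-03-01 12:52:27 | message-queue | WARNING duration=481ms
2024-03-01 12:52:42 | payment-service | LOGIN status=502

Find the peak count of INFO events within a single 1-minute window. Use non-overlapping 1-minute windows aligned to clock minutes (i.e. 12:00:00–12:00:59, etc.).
1

To find the burst window:

1. Divide the log period into non-overlapping 1-minute windows starting at 12:00
2. Count INFO events in each window
3. Find the window with maximum count
4. Maximum events in a window: 1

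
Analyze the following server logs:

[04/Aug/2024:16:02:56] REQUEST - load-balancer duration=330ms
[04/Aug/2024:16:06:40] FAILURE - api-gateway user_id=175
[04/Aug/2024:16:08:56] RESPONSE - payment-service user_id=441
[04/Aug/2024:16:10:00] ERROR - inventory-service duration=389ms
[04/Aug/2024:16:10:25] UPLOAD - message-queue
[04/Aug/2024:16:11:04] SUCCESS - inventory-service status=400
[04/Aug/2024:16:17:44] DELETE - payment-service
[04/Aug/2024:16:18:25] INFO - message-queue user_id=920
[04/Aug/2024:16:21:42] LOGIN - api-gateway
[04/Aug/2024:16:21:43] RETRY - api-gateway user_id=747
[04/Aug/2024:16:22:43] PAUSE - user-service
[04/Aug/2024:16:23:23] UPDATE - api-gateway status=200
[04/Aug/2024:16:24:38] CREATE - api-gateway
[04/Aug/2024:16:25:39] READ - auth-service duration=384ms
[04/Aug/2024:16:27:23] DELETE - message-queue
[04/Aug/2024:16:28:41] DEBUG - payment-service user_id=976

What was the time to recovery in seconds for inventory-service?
64

To calculate recovery time:

1. Find ERROR event for inventory-service: 04/Aug/2024:16:10:00
2. Find next SUCCESS event for inventory-service: 04/Aug/2024:16:11:04
3. Recovery time: 04/Aug/2024:16:11:04 - 04/Aug/2024:16:10:00 = 64 seconds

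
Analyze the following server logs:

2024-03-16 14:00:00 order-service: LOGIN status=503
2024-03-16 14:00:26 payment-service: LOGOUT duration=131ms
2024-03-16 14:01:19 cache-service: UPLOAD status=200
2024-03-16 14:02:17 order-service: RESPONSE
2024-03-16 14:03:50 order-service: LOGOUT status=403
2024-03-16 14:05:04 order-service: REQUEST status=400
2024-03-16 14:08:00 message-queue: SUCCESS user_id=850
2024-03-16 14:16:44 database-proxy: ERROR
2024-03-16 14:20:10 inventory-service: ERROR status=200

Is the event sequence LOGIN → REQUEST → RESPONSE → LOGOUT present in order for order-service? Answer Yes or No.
No

To verify sequence order:

1. Find all events in sequence LOGIN → REQUEST → RESPONSE → LOGOUT for order-service
2. Extract their timestamps
3. Check if timestamps are in ascending order
4. Result: No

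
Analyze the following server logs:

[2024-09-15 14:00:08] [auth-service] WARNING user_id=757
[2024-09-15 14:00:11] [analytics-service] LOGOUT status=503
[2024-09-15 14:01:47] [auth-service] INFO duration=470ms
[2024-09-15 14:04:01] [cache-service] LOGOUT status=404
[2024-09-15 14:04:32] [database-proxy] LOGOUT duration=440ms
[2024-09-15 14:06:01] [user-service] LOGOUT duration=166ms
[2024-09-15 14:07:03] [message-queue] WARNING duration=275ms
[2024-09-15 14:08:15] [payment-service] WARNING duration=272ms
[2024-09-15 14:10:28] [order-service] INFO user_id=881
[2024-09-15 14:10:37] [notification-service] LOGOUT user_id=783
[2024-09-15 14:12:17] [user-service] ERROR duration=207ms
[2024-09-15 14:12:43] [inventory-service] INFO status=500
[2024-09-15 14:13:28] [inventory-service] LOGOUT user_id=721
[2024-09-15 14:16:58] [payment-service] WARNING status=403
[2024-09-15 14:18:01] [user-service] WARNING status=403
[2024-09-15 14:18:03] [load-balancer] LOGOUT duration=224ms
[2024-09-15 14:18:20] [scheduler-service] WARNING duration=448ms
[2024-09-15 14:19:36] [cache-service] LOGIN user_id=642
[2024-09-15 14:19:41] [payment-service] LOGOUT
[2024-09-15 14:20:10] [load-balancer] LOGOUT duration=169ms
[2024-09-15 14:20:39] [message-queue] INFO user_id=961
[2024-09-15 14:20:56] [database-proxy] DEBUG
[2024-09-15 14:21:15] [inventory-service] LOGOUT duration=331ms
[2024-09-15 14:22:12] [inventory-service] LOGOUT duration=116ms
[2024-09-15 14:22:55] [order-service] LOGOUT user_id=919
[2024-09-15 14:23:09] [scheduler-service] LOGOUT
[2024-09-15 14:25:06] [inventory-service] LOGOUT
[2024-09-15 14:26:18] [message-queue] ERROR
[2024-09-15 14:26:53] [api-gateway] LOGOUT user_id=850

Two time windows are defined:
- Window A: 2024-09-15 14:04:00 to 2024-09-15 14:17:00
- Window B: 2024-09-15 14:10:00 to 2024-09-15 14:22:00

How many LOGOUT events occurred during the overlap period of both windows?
2

To find overlap events:

1. Window A: 2024-09-15 14:04:00 to 2024-09-15 14:17:00
2. Window B: 2024-09-15 14:10:00 to 2024-09-15 14:22:00
3. Overlap period: 2024-09-15 14:10:00 to 2024-09-15 14:17:00
4. Count LOGOUT events in overlap: 2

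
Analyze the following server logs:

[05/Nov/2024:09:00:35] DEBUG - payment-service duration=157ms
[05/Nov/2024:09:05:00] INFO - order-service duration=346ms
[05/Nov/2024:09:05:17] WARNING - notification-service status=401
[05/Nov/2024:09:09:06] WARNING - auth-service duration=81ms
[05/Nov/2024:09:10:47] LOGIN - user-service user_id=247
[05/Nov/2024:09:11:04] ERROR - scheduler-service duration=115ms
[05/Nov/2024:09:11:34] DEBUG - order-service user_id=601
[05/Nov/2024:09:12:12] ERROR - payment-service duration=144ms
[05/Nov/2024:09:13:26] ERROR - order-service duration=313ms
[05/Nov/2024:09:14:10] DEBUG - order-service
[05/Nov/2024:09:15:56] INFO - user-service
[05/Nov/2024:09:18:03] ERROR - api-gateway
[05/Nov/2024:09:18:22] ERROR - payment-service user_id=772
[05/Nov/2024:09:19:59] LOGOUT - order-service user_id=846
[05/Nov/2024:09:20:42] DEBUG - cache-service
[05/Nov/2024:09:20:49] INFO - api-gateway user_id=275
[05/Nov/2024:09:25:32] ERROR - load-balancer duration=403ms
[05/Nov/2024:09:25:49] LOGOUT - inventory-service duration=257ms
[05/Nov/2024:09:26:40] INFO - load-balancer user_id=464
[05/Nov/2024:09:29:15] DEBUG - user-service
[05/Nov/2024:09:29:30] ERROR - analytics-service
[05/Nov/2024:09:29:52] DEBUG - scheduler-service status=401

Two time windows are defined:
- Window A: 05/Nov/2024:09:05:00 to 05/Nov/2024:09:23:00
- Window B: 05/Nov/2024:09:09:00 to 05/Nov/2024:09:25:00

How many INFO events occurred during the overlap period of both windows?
2

To find overlap events:

1. Window A: 05/Nov/2024:09:05:00 to 05/Nov/2024:09:23:00
2. Window B: 05/Nov/2024:09:09:00 to 05/Nov/2024:09:25:00
3. Overlap period: 05/Nov/2024:09:09:00 to 05/Nov/2024:09:23:00
4. Count INFO events in overlap: 2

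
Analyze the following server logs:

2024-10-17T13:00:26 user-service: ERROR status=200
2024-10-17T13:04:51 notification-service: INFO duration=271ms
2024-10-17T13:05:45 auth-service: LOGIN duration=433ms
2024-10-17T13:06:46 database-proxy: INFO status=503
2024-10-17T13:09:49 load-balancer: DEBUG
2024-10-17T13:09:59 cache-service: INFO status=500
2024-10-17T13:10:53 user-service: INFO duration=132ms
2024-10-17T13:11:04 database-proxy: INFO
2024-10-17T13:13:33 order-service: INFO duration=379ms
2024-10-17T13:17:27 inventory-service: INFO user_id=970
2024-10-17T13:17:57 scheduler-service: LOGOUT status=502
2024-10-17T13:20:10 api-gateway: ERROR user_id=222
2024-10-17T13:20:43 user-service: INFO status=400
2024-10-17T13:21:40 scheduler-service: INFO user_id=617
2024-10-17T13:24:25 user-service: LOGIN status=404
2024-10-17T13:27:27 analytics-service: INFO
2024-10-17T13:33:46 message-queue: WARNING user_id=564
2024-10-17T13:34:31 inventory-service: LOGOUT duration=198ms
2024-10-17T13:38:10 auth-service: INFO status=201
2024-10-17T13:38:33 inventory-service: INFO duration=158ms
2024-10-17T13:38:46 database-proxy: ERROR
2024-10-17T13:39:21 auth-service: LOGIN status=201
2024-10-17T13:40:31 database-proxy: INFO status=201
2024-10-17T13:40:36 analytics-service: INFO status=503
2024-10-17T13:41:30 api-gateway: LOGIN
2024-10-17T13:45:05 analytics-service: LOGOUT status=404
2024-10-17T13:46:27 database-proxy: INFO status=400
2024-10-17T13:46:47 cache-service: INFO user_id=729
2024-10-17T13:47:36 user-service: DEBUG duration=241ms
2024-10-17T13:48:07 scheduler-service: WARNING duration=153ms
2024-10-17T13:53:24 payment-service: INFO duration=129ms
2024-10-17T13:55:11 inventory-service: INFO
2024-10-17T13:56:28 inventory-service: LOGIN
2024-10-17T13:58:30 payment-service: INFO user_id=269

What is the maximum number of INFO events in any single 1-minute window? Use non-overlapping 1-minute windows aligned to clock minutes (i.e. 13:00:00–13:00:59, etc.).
2

To find the burst window:

1. Divide the log period into non-overlapping 1-minute windows starting at 13:00
2. Count INFO events in each window
3. Find the window with maximum count
4. Maximum events in a window: 2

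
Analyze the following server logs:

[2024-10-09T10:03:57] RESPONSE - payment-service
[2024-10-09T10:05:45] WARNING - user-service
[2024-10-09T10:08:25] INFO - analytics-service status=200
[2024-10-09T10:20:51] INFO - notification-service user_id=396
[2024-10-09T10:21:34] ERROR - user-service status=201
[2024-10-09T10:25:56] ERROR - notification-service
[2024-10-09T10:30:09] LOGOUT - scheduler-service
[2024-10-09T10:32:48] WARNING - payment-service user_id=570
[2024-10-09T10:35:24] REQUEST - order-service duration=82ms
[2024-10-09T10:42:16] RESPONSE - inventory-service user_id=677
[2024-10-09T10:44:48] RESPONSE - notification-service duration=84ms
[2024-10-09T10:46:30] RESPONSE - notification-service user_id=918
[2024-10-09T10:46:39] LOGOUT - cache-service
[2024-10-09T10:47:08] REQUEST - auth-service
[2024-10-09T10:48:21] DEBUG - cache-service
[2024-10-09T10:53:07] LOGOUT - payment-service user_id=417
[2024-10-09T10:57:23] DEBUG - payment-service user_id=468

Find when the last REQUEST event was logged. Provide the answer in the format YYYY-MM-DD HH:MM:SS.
2024-10-09 10:47:08

To find the last event:

1. Filter for all REQUEST events
2. Sort by timestamp
3. Select the last one
4. Timestamp: 2024-10-09 10:47:08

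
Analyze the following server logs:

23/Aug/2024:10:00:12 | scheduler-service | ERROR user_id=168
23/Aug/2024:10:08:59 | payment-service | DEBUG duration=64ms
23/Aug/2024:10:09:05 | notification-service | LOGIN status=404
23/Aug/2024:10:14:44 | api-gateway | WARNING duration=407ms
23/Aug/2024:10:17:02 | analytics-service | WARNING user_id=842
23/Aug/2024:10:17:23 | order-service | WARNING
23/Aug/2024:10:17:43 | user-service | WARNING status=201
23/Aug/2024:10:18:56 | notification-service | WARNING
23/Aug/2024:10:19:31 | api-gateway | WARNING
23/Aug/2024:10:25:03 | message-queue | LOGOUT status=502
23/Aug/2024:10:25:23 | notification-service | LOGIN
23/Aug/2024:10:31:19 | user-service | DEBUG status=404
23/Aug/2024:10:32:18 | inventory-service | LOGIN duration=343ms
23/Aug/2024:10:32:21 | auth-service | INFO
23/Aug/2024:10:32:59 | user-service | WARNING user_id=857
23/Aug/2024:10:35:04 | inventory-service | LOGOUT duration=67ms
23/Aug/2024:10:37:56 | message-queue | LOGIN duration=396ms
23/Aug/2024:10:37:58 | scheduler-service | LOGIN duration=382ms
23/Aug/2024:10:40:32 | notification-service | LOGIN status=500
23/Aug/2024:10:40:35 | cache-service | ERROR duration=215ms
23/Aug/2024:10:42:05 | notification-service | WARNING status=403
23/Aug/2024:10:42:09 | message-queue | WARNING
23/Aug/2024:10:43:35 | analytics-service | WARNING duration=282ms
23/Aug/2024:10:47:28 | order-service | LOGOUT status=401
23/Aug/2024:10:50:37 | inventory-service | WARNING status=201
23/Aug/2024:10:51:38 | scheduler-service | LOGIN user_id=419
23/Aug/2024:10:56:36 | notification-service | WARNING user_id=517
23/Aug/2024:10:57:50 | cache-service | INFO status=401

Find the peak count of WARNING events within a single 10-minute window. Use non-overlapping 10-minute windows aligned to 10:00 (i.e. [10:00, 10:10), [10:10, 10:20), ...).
6

To find the burst window:

1. Divide the log period into non-overlapping 10-minute windows starting at 10:00
2. Count WARNING events in each window
3. Find the window with maximum count
4. Maximum events in a window: 6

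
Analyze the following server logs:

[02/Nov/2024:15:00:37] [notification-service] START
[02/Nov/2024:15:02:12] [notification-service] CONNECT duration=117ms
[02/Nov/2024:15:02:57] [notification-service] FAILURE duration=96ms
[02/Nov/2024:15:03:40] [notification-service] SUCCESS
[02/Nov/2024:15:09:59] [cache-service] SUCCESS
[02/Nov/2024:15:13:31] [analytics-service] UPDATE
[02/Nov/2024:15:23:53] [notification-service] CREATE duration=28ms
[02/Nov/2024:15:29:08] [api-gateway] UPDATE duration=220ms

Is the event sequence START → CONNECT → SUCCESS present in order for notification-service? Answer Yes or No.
Yes

To verify sequence order:

1. Find all events in sequence START → CONNECT → SUCCESS for notification-service
2. Extract their timestamps
3. Check if timestamps are in ascending order
4. Result: Yes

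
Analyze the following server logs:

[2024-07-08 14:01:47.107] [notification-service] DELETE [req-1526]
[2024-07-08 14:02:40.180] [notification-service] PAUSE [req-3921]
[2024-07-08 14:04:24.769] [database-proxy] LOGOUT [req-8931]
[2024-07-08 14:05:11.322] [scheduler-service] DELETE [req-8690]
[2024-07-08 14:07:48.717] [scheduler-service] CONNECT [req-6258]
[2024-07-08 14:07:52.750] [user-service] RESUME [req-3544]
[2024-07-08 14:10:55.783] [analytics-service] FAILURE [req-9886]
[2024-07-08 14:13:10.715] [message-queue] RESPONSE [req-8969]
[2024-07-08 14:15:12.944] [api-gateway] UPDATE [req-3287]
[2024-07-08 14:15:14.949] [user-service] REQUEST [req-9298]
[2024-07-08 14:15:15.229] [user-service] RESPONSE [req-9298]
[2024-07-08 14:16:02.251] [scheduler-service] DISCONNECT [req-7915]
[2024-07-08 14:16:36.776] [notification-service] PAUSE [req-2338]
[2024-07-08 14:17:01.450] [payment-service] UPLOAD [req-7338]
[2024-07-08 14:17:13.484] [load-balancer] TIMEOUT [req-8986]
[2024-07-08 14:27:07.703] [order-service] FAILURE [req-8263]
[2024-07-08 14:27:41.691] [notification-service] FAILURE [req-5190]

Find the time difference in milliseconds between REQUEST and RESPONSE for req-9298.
280

To calculate latency:

1. Find REQUEST with id req-9298: 2024-07-08 14:15:14.949
2. Find RESPONSE with id req-9298: 2024-07-08 14:15:15.229
3. Latency: 2024-07-08 14:15:15.229 - 2024-07-08 14:15:14.949 = 280ms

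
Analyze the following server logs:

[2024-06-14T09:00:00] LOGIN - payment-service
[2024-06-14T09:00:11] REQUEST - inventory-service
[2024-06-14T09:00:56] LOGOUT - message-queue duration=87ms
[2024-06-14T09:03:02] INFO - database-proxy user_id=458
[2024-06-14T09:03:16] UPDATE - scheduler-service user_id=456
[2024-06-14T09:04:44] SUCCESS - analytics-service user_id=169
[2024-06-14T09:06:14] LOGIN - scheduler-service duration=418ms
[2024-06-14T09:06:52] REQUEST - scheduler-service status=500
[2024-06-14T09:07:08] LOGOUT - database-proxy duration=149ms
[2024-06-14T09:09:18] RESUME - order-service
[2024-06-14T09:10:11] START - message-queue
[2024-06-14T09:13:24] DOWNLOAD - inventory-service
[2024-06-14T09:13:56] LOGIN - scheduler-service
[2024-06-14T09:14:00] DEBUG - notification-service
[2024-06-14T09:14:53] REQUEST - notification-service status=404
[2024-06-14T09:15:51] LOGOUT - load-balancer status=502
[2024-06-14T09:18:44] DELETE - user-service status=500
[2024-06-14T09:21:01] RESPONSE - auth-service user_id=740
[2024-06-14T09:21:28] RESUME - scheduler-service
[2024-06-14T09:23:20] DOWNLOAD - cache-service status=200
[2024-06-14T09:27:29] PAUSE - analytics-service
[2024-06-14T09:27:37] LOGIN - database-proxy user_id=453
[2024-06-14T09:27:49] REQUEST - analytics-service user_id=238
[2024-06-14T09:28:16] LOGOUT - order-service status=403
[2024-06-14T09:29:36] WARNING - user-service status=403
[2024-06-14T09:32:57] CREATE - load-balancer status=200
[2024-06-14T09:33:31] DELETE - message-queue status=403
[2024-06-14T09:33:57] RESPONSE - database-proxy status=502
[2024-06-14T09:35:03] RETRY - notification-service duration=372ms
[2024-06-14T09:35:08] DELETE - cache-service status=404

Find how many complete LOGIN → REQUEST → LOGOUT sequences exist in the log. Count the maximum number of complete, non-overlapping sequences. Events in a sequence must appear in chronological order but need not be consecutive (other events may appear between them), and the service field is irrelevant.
4

To count sequences:

1. Look for pattern: LOGIN → REQUEST → LOGOUT
2. Greedily scan the log in chronological order, matching each sequence element in turn (ignoring service)
3. Each time the full pattern completes, increment the count and restart matching from the next event
4. Complete non-overlapping sequences found: 4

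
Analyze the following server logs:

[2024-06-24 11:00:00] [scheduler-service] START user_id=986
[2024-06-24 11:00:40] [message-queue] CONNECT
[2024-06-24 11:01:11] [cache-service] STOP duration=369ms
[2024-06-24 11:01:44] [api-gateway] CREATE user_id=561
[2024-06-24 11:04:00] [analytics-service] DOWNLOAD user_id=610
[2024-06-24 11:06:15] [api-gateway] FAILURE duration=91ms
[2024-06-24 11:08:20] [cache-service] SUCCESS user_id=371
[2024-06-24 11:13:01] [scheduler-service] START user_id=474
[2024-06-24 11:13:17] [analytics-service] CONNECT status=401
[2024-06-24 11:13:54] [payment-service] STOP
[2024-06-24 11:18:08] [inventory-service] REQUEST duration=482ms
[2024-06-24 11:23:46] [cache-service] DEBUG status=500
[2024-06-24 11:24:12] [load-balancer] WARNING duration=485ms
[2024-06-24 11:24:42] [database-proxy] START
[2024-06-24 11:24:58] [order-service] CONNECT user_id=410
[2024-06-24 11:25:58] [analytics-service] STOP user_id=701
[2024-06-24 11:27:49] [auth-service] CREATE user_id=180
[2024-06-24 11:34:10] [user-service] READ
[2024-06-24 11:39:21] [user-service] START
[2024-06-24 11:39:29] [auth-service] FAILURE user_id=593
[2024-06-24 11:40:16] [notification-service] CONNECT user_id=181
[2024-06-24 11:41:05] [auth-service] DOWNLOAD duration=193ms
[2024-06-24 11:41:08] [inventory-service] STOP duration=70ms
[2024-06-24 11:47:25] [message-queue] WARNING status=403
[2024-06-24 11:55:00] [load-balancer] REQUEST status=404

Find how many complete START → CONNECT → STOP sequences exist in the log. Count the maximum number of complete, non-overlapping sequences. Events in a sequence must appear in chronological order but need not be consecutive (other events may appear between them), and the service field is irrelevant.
4

To count sequences:

1. Look for pattern: START → CONNECT → STOP
2. Greedily scan the log in chronological order, matching each sequence element in turn (ignoring service)
3. Each time the full pattern completes, increment the count and restart matching from the next event
4. Complete non-overlapping sequences found: 4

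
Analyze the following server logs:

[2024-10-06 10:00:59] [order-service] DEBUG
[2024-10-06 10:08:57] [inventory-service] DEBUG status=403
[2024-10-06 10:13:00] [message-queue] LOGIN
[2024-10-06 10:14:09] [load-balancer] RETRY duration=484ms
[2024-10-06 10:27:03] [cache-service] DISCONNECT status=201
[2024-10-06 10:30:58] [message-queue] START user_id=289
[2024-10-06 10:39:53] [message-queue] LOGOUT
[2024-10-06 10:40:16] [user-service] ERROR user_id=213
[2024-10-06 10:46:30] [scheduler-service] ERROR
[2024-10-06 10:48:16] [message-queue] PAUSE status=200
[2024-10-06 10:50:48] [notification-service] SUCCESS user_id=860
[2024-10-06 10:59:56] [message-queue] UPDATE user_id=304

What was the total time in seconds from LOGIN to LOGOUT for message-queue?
1613

To calculate state duration:

1. Find LOGIN event for message-queue: 2024-10-06 10:13:00
2. Find LOGOUT event for message-queue: 2024-10-06 10:39:53
3. Calculate duration: 2024-10-06 10:39:53 - 2024-10-06 10:13:00 = 1613 seconds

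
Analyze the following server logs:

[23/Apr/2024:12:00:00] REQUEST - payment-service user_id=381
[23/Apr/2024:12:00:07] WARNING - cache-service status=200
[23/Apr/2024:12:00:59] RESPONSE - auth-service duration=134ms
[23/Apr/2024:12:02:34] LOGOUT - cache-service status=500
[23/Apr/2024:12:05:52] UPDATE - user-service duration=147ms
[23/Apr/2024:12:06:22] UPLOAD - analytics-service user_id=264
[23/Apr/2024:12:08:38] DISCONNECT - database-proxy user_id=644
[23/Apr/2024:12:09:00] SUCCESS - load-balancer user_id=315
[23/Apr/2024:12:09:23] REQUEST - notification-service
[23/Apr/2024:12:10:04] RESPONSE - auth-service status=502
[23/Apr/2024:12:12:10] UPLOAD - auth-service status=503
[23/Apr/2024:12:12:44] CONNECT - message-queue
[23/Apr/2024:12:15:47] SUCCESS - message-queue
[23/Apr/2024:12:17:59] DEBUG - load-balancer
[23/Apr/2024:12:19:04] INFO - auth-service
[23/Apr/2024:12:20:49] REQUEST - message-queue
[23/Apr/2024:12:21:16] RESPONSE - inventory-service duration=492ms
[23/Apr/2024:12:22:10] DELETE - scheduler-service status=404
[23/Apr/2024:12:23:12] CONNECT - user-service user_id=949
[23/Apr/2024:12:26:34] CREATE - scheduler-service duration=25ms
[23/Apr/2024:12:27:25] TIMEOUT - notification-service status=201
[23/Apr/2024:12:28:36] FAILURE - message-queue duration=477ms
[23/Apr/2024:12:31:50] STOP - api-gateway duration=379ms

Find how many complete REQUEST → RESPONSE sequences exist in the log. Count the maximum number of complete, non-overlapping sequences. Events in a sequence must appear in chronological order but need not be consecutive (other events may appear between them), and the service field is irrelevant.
3

To count sequences:

1. Look for pattern: REQUEST → RESPONSE
2. Greedily scan the log in chronological order, matching each sequence element in turn (ignoring service)
3. Each time the full pattern completes, increment the count and restart matching from the next event
4. Complete non-overlapping sequences found: 3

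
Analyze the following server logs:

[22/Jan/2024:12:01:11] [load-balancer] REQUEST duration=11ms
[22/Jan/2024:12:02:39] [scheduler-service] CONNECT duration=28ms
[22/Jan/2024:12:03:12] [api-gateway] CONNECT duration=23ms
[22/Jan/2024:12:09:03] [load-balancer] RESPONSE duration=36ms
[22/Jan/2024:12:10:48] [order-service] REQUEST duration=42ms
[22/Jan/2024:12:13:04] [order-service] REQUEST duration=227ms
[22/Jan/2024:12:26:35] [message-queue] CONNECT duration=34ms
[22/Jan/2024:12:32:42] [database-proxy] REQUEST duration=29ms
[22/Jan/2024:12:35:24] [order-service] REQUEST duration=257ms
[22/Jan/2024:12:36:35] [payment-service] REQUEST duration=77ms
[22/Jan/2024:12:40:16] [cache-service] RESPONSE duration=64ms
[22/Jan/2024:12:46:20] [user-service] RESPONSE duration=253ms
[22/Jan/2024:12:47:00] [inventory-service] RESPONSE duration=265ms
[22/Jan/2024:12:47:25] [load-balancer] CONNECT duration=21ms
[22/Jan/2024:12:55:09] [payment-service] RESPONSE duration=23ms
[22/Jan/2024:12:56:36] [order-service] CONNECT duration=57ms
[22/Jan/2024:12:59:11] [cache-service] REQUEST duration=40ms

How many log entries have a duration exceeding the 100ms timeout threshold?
4

To count timeouts:

1. Threshold: 100ms
2. Extract duration from each log entry
3. Count entries where duration > 100
4. Timeout count: 4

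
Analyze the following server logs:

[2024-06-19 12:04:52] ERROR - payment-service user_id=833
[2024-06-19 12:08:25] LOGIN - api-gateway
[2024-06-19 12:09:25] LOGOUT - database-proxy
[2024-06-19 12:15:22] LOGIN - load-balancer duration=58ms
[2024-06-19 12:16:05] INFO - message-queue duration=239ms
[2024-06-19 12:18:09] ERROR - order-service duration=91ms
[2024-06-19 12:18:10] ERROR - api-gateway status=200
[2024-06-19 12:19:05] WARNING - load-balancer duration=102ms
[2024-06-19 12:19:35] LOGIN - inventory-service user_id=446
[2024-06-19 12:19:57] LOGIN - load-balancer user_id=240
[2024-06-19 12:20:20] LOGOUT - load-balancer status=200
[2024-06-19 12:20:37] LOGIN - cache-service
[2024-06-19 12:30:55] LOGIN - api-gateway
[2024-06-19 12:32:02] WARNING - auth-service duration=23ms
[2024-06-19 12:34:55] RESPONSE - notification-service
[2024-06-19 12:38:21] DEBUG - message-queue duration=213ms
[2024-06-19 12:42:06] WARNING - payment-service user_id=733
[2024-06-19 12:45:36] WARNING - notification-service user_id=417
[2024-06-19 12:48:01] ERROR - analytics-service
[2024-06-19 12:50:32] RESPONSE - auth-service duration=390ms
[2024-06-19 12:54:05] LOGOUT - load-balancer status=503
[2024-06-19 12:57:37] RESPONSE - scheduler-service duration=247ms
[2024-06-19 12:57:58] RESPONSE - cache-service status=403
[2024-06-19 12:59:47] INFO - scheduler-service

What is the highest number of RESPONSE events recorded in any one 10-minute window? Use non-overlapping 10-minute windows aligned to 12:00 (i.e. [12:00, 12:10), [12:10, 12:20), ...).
3

To find the burst window:

1. Divide the log period into non-overlapping 10-minute windows starting at 12:00
2. Count RESPONSE events in each window
3. Find the window with maximum count
4. Maximum events in a window: 3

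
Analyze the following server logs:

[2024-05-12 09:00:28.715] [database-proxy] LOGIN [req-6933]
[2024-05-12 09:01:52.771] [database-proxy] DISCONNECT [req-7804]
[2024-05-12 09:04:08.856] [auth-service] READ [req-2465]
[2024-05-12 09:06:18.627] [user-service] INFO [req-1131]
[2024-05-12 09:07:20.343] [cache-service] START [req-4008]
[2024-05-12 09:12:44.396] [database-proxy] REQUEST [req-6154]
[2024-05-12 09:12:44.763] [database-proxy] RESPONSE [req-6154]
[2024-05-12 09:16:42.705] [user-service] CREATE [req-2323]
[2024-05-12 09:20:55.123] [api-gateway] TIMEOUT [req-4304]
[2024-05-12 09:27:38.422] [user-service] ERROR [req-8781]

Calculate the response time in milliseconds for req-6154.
367

To calculate latency:

1. Find REQUEST with id req-6154: 2024-05-12 09:12:44.396
2. Find RESPONSE with id req-6154: 2024-05-12 09:12:44.763
3. Latency: 2024-05-12 09:12:44.763 - 2024-05-12 09:12:44.396 = 367ms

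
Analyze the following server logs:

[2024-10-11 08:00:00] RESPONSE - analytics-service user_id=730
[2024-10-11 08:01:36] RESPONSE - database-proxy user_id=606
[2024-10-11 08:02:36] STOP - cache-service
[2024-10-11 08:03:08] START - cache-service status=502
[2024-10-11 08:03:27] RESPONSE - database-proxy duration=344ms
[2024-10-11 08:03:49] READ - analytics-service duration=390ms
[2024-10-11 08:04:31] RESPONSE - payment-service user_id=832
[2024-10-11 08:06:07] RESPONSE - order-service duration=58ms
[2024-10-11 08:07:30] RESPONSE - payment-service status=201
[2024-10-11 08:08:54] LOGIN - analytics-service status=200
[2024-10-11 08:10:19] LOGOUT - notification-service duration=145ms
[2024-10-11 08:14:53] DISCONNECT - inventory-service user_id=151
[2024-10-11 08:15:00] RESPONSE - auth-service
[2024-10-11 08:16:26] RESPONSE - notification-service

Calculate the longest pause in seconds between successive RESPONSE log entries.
450

To find the longest gap:

1. Extract all RESPONSE events in chronological order
2. Calculate time differences between consecutive events
3. Find the maximum difference
4. Longest gap: 450 seconds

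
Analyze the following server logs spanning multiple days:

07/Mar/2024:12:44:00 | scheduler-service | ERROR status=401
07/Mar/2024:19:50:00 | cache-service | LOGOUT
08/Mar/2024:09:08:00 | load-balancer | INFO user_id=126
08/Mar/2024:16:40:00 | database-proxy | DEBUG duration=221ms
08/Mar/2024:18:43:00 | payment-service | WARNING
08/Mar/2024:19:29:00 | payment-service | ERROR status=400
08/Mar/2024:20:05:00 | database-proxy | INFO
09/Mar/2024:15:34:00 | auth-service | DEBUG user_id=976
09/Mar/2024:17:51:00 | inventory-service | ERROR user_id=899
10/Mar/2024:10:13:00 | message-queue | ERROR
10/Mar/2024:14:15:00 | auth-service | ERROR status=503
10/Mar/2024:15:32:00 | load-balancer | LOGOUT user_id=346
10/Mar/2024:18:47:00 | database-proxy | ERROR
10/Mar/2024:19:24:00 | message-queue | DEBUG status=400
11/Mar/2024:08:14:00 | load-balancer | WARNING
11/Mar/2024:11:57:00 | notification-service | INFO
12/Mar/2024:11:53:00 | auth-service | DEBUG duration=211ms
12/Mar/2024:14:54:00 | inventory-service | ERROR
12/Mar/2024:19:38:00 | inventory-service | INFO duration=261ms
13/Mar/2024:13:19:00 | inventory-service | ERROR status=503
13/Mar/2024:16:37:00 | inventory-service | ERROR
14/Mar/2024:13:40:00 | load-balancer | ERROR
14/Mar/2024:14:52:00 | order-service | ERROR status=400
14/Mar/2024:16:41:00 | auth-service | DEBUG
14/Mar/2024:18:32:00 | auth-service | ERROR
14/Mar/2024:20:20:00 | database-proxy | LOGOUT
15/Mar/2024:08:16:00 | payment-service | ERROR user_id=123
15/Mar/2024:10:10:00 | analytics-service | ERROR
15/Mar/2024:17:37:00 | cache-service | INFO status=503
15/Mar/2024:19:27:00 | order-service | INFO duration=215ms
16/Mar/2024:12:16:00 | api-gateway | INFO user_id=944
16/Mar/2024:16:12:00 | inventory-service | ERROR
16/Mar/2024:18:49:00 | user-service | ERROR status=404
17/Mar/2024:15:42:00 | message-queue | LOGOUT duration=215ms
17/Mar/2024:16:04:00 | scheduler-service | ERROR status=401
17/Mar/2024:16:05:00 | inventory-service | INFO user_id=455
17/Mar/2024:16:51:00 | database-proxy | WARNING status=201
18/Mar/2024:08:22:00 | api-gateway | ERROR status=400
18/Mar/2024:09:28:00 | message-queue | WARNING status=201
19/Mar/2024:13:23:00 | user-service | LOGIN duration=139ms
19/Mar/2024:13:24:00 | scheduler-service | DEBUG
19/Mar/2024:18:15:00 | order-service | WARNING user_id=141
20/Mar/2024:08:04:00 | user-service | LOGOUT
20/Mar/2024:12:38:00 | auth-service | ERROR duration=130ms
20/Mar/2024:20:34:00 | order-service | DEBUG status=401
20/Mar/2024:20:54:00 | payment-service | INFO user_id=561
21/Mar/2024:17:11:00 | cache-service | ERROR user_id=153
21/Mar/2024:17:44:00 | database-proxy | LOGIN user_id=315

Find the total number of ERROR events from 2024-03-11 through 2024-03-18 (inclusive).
12

To filter by date range:

1. Date range: 2024-03-11 through 2024-03-18, both dates inclusive
2. Filter for ERROR events whose date falls in this range
3. Count matching events: 12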